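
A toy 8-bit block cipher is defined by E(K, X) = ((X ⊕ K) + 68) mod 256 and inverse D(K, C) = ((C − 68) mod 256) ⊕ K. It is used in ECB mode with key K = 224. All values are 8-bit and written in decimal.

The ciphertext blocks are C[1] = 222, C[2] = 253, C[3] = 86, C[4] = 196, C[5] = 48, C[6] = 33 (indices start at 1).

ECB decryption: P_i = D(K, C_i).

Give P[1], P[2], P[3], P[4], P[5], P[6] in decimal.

P[1]: D(K, 222) = 122.
P[2]: D(K, 253) = 89.
P[3]: D(K, 86) = 242.
P[4]: D(K, 196) = 96.
P[5]: D(K, 48) = 12.
P[6]: D(K, 33) = 61.

P[1] = 122, P[2] = 89, P[3] = 242, P[4] = 96, P[5] = 12, P[6] = 61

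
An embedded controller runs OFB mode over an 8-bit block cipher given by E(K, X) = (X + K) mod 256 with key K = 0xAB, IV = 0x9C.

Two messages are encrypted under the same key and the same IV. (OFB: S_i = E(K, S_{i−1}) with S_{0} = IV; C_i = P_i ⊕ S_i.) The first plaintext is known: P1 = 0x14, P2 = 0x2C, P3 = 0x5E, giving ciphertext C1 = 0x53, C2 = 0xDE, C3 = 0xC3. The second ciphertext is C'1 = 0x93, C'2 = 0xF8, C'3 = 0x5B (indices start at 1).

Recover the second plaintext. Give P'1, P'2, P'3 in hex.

P'1 = 0xD4, P'2 = 0x0A, P'3 = 0xC6

In OFB with a reused IV, both messages share the same keystream S_i, so C_i ⊕ C'_i = P_i ⊕ P'_i and thus P'_i = P_i ⊕ C_i ⊕ C'_i.
P'1: 0x14 ⊕ 0x53 ⊕ 0x93 = 0xD4.
P'2: 0x2C ⊕ 0xDE ⊕ 0xF8 = 0x0A.
P'3: 0x5E ⊕ 0xC3 ⊕ 0x5B = 0xC6.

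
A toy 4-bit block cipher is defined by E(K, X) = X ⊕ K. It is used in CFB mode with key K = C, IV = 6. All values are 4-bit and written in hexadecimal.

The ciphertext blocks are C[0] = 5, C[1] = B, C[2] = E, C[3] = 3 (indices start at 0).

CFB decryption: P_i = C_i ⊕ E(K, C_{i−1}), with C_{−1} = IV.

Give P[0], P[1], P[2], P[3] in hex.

P[0] = F, P[1] = 2, P[2] = 9, P[3] = 1

P[0]: E(K, 6) = A; 5 ⊕ A = F.
P[1]: E(K, 5) = 9; B ⊕ 9 = 2.
P[2]: E(K, B) = 7; E ⊕ 7 = 9.
P[3]: E(K, E) = 2; 3 ⊕ 2 = 1.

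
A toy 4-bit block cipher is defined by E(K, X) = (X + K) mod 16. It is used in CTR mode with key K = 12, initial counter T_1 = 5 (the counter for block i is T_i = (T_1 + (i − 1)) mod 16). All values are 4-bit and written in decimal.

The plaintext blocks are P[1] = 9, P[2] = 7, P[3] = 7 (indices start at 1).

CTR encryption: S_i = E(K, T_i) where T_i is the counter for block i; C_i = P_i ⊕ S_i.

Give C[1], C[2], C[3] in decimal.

C[1] = 8, C[2] = 5, C[3] = 4

C[1]: T = 5, S = E(K, T) = 1; 9 ⊕ 1 = 8.
C[2]: T = 6, S = E(K, T) = 2; 7 ⊕ 2 = 5.
C[3]: T = 7, S = E(K, T) = 3; 7 ⊕ 3 = 4.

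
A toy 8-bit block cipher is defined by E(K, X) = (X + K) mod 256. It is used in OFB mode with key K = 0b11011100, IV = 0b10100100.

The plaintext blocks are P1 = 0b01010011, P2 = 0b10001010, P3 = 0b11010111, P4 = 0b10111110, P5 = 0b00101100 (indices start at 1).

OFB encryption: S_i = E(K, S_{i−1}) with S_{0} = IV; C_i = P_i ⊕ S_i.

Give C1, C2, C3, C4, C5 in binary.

C1: S = E(K, 0b10100100) = 0b10000000; 0b01010011 ⊕ 0b10000000 = 0b11010011.
C2: S = E(K, 0b10000000) = 0b01011100; 0b10001010 ⊕ 0b01011100 = 0b11010110.
C3: S = E(K, 0b01011100) = 0b00111000; 0b11010111 ⊕ 0b00111000 = 0b11101111.
C4: S = E(K, 0b00111000) = 0b00010100; 0b10111110 ⊕ 0b00010100 = 0b10101010.
C5: S = E(K, 0b00010100) = 0b11110000; 0b00101100 ⊕ 0b11110000 = 0b11011100.

C1 = 0b11010011, C2 = 0b11010110, C3 = 0b11101111, C4 = 0b10101010, C5 = 0b11011100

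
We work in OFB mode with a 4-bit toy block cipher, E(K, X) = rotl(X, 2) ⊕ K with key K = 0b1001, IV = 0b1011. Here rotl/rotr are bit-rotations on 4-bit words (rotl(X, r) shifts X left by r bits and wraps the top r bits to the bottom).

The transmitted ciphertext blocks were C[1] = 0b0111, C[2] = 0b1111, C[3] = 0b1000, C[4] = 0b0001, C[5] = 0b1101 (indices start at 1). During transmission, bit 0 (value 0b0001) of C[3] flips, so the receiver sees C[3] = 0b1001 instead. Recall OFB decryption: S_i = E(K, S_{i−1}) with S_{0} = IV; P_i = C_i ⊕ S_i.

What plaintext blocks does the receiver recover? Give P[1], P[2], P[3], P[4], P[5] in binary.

Only C[3] changed, to 0b1001. In OFB, a change in C_i flips the same bit in P_i only; the keystream is unaffected. Decrypting the received ciphertext:
P[1]: S = E(K, 0b1011) = 0b0111; 0b0111 ⊕ 0b0111 = 0b0000.
P[2]: S = E(K, 0b0111) = 0b0100; 0b1111 ⊕ 0b0100 = 0b1011.
P[3]: S = E(K, 0b0100) = 0b1000; 0b1001 ⊕ 0b1000 = 0b0001.
P[4]: S = E(K, 0b1000) = 0b1011; 0b0001 ⊕ 0b1011 = 0b1010.
P[5]: S = E(K, 0b1011) = 0b0111; 0b1101 ⊕ 0b0111 = 0b1010.
Blocks that differ from the original plaintext: P[3].

P[1] = 0b0000, P[2] = 0b1011, P[3] = 0b0001, P[4] = 0b1010, P[5] = 0b1010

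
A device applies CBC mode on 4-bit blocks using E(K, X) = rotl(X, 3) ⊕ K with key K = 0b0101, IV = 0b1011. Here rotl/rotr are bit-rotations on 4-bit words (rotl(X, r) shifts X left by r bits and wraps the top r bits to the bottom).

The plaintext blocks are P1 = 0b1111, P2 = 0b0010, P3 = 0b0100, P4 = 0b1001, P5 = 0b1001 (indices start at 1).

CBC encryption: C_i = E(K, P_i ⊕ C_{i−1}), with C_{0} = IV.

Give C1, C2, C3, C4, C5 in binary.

C1: P1 ⊕ 0b1011 = 0b0100; E(K, 0b0100) = 0b0111.
C2: P2 ⊕ 0b0111 = 0b0101; E(K, 0b0101) = 0b1111.
C3: P3 ⊕ 0b1111 = 0b1011; E(K, 0b1011) = 0b1000.
C4: P4 ⊕ 0b1000 = 0b0001; E(K, 0b0001) = 0b1101.
C5: P5 ⊕ 0b1101 = 0b0100; E(K, 0b0100) = 0b0111.

C1 = 0b0111, C2 = 0b1111, C3 = 0b1000, C4 = 0b1101, C5 = 0b0111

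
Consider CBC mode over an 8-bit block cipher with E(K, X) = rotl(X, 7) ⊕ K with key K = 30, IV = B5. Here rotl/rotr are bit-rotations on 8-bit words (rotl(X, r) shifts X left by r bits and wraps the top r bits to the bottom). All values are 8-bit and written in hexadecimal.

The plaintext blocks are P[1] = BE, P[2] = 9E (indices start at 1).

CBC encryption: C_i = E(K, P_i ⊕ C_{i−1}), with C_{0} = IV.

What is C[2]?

C[2] = A5

C[1]: P[1] ⊕ B5 = 0B; E(K, 0B) = B5.
C[2]: P[2] ⊕ B5 = 2B; E(K, 2B) = A5.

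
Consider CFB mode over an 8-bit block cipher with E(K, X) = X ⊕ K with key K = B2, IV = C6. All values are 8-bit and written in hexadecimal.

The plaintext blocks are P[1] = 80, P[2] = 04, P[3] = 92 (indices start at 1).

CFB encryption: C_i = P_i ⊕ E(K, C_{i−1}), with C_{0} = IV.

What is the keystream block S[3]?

C[1]: E(K, C6) = 74; 80 ⊕ 74 = F4.
C[2]: E(K, F4) = 46; 04 ⊕ 46 = 42.
C[3]: E(K, 42) = F0; 92 ⊕ F0 = 62.
So S[3] = F0.

F0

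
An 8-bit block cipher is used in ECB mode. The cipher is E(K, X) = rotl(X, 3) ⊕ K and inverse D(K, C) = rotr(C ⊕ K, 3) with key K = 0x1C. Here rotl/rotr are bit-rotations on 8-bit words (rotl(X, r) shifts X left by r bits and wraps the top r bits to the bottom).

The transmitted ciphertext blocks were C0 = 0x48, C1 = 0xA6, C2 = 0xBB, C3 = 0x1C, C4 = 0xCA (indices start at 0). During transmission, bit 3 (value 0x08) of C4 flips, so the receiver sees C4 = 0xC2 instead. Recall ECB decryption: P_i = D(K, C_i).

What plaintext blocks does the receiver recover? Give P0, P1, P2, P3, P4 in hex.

P0 = 0x8A, P1 = 0x57, P2 = 0xF4, P3 = 0x00, P4 = 0xDB

Only C4 changed, to 0xC2. In ECB, a change in C_i affects only P_i. Decrypting the received ciphertext:
P0: D(K, 0x48) = 0x8A.
P1: D(K, 0xA6) = 0x57.
P2: D(K, 0xBB) = 0xF4.
P3: D(K, 0x1C) = 0x00.
P4: D(K, 0xC2) = 0xDB.
Blocks that differ from the original plaintext: P4.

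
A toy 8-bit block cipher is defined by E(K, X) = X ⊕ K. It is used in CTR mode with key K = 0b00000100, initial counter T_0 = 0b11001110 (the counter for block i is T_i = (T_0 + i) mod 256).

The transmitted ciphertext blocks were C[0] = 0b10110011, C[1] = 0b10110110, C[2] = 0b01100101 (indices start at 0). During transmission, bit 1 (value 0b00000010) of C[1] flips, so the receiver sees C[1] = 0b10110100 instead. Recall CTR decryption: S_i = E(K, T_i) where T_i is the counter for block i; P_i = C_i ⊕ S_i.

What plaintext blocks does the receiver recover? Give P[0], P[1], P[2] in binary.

Only C[1] changed, to 0b10110100. In CTR, a change in C_i flips the same bit in P_i only; the keystream is unaffected. Decrypting the received ciphertext:
P[0]: T = 0b11001110, S = E(K, T) = 0b11001010; 0b10110011 ⊕ 0b11001010 = 0b01111001.
P[1]: T = 0b11001111, S = E(K, T) = 0b11001011; 0b10110100 ⊕ 0b11001011 = 0b01111111.
P[2]: T = 0b11010000, S = E(K, T) = 0b11010100; 0b01100101 ⊕ 0b11010100 = 0b10110001.
Blocks that differ from the original plaintext: P[1].

P[0] = 0b01111001, P[1] = 0b01111111, P[2] = 0b10110001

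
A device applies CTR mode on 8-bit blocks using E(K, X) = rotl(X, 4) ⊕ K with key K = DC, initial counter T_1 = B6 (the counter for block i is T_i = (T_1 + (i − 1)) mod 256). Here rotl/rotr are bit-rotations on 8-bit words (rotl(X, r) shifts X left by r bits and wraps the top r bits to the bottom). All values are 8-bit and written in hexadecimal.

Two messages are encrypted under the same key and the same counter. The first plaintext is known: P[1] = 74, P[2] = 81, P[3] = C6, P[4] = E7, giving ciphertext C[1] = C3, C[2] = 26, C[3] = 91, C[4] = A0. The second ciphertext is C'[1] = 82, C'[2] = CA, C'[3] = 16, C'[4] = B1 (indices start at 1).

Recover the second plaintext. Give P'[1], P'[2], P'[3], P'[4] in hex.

In CTR with a reused counter, both messages share the same keystream S_i, so C_i ⊕ C'_i = P_i ⊕ P'_i and thus P'_i = P_i ⊕ C_i ⊕ C'_i.
P'[1]: 74 ⊕ C3 ⊕ 82 = 35.
P'[2]: 81 ⊕ 26 ⊕ CA = 6D.
P'[3]: C6 ⊕ 91 ⊕ 16 = 41.
P'[4]: E7 ⊕ A0 ⊕ B1 = F6.

P'[1] = 35, P'[2] = 6D, P'[3] = 41, P'[4] = F6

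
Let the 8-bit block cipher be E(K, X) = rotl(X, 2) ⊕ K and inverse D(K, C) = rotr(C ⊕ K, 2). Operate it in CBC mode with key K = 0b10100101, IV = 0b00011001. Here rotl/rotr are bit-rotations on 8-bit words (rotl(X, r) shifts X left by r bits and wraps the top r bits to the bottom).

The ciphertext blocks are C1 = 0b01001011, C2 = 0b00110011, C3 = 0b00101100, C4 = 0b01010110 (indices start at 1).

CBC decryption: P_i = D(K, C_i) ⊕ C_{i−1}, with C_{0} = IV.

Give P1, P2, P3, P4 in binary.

P1: D(K, 0b01001011) = 0b10111011; 0b10111011 ⊕ 0b00011001 = 0b10100010.
P2: D(K, 0b00110011) = 0b10100101; 0b10100101 ⊕ 0b01001011 = 0b11101110.
P3: D(K, 0b00101100) = 0b01100010; 0b01100010 ⊕ 0b00110011 = 0b01010001.
P4: D(K, 0b01010110) = 0b11111100; 0b11111100 ⊕ 0b00101100 = 0b11010000.

P1 = 0b10100010, P2 = 0b11101110, P3 = 0b01010001, P4 = 0b11010000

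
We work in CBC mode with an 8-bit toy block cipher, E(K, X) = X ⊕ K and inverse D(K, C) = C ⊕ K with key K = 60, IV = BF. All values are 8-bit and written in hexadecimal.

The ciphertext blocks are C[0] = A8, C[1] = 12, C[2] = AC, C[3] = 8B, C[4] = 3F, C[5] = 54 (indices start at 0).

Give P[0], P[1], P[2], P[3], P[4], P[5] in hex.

P[0] = 77, P[1] = DA, P[2] = DE, P[3] = 47, P[4] = D4, P[5] = 0B

CBC decryption: P_i = D(K, C_i) ⊕ C_{i−1}, with C_{−1} = IV.
P[0]: D(K, A8) = C8; C8 ⊕ BF = 77.
P[1]: D(K, 12) = 72; 72 ⊕ A8 = DA.
P[2]: D(K, AC) = CC; CC ⊕ 12 = DE.
P[3]: D(K, 8B) = EB; EB ⊕ AC = 47.
P[4]: D(K, 3F) = 5F; 5F ⊕ 8B = D4.
P[5]: D(K, 54) = 34; 34 ⊕ 3F = 0B.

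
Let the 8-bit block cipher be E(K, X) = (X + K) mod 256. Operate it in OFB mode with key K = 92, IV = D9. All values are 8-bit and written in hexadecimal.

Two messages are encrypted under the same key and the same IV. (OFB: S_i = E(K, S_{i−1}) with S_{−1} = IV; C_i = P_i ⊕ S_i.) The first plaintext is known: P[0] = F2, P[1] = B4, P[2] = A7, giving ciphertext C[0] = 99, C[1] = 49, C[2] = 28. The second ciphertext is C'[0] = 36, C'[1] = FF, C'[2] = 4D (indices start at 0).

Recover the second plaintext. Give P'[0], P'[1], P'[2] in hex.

In OFB with a reused IV, both messages share the same keystream S_i, so C_i ⊕ C'_i = P_i ⊕ P'_i and thus P'_i = P_i ⊕ C_i ⊕ C'_i.
P'[0]: F2 ⊕ 99 ⊕ 36 = 5D.
P'[1]: B4 ⊕ 49 ⊕ FF = 02.
P'[2]: A7 ⊕ 28 ⊕ 4D = C2.

P'[0] = 5D, P'[1] = 02, P'[2] = C2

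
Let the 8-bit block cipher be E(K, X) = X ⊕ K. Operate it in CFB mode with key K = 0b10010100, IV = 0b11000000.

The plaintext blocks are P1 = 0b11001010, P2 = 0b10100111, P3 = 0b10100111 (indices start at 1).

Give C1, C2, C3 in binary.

CFB encryption: C_i = P_i ⊕ E(K, C_{i−1}), with C_{0} = IV.
C1: E(K, 0b11000000) = 0b01010100; 0b11001010 ⊕ 0b01010100 = 0b10011110.
C2: E(K, 0b10011110) = 0b00001010; 0b10100111 ⊕ 0b00001010 = 0b10101101.
C3: E(K, 0b10101101) = 0b00111001; 0b10100111 ⊕ 0b00111001 = 0b10011110.

C1 = 0b10011110, C2 = 0b10101101, C3 = 0b10011110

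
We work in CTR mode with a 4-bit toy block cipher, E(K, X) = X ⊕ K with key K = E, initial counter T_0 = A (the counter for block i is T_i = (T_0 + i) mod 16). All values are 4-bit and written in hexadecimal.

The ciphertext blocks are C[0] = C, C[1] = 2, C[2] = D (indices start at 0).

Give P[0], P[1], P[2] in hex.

CTR decryption: S_i = E(K, T_i) where T_i is the counter for block i; P_i = C_i ⊕ S_i.
P[0]: T = A, S = E(K, T) = 4; C ⊕ 4 = 8.
P[1]: T = B, S = E(K, T) = 5; 2 ⊕ 5 = 7.
P[2]: T = C, S = E(K, T) = 2; D ⊕ 2 = F.

P[0] = 8, P[1] = 7, P[2] = F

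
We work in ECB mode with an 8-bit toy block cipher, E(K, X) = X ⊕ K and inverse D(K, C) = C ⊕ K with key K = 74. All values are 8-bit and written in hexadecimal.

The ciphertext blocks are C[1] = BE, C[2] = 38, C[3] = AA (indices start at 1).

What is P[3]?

ECB decryption: P_i = D(K, C_i).
P[3]: D(K, AA) = DE.

P[3] = DE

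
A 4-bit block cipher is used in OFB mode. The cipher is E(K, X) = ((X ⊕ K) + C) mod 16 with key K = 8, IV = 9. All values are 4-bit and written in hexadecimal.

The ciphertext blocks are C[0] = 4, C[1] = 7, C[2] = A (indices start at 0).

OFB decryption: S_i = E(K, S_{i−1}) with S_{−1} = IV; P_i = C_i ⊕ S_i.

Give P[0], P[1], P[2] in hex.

P[0]: S = E(K, 9) = D; 4 ⊕ D = 9.
P[1]: S = E(K, D) = 1; 7 ⊕ 1 = 6.
P[2]: S = E(K, 1) = 5; A ⊕ 5 = F.

P[0] = 9, P[1] = 6, P[2] = F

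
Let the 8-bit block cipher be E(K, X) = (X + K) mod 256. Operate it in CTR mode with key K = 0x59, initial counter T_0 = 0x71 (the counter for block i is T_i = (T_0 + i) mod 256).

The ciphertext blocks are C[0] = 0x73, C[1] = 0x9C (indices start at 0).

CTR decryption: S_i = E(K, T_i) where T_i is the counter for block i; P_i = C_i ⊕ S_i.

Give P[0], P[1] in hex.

P[0]: T = 0x71, S = E(K, T) = 0xCA; 0x73 ⊕ 0xCA = 0xB9.
P[1]: T = 0x72, S = E(K, T) = 0xCB; 0x9C ⊕ 0xCB = 0x57.

P[0] = 0xB9, P[1] = 0x57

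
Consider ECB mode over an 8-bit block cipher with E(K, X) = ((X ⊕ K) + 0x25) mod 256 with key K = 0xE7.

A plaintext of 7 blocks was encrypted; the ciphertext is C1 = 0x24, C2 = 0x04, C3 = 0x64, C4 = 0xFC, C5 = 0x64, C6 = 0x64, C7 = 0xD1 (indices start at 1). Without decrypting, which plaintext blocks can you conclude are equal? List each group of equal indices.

P3 = P5 = P6

ECB encrypts each block independently with the same key, so equal ciphertext blocks imply equal plaintext blocks.
C3 = C5 = C6 = 0x64, so P3 = P5 = P6.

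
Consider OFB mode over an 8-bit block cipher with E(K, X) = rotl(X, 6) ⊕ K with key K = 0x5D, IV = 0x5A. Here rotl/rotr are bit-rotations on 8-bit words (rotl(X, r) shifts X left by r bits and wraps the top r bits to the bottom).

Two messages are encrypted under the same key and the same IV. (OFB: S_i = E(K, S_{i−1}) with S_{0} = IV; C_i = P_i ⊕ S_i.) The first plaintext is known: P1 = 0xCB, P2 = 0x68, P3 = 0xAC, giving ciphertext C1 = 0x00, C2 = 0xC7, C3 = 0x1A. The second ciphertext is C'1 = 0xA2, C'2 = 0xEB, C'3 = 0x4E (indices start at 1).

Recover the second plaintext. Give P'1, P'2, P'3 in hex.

P'1 = 0x69, P'2 = 0x44, P'3 = 0xF8

In OFB with a reused IV, both messages share the same keystream S_i, so C_i ⊕ C'_i = P_i ⊕ P'_i and thus P'_i = P_i ⊕ C_i ⊕ C'_i.
P'1: 0xCB ⊕ 0x00 ⊕ 0xA2 = 0x69.
P'2: 0x68 ⊕ 0xC7 ⊕ 0xEB = 0x44.
P'3: 0xAC ⊕ 0x1A ⊕ 0x4E = 0xF8.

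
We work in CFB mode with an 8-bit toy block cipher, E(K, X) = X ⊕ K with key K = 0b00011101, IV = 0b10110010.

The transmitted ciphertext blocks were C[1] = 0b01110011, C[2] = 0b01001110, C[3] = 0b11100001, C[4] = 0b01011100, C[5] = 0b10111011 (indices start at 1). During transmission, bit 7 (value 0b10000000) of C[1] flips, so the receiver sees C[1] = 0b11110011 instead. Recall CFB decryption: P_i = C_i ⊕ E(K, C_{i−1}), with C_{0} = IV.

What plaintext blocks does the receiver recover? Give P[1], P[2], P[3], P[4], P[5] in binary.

P[1] = 0b01011100, P[2] = 0b10100000, P[3] = 0b10110010, P[4] = 0b10100000, P[5] = 0b11111010

Only C[1] changed, to 0b11110011. In CFB, a change in C_i flips the same bit in P_i and garbles P_{i+1}. Decrypting the received ciphertext:
P[1]: E(K, 0b10110010) = 0b10101111; 0b11110011 ⊕ 0b10101111 = 0b01011100.
P[2]: E(K, 0b11110011) = 0b11101110; 0b01001110 ⊕ 0b11101110 = 0b10100000.
P[3]: E(K, 0b01001110) = 0b01010011; 0b11100001 ⊕ 0b01010011 = 0b10110010.
P[4]: E(K, 0b11100001) = 0b11111100; 0b01011100 ⊕ 0b11111100 = 0b10100000.
P[5]: E(K, 0b01011100) = 0b01000001; 0b10111011 ⊕ 0b01000001 = 0b11111010.
Blocks that differ from the original plaintext: P[1], P[2].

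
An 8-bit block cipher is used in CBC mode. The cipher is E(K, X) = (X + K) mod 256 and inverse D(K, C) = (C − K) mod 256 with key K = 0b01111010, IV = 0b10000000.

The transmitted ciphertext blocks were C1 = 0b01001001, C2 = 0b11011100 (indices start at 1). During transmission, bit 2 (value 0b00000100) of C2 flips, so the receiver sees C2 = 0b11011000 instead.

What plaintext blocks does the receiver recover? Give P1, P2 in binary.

P1 = 0b01001111, P2 = 0b00010111

CBC decryption: P_i = D(K, C_i) ⊕ C_{i−1}, with C_{0} = IV.
Only C2 changed, to 0b11011000. In CBC, a change in C_i garbles P_i and flips the same bit in P_{i+1}. Decrypting the received ciphertext:
P1: D(K, 0b01001001) = 0b11001111; 0b11001111 ⊕ 0b10000000 = 0b01001111.
P2: D(K, 0b11011000) = 0b01011110; 0b01011110 ⊕ 0b01001001 = 0b00010111.
Blocks that differ from the original plaintext: P2.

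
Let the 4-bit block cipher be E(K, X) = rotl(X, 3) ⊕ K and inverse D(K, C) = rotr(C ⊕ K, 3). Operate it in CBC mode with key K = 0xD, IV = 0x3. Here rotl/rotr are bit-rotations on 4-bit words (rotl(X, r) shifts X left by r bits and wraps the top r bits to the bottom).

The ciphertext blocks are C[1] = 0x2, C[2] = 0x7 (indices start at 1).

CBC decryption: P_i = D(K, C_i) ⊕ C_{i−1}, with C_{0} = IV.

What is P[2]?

P[2] = 0x7

P[2]: D(K, 0x7) = 0x5; 0x5 ⊕ 0x2 = 0x7.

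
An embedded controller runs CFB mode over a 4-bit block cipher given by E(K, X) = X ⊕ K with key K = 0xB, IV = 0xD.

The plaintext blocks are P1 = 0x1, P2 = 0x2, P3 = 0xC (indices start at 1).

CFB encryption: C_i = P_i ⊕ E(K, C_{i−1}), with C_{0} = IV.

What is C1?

C1 = 0x7

C1: E(K, 0xD) = 0x6; 0x1 ⊕ 0x6 = 0x7.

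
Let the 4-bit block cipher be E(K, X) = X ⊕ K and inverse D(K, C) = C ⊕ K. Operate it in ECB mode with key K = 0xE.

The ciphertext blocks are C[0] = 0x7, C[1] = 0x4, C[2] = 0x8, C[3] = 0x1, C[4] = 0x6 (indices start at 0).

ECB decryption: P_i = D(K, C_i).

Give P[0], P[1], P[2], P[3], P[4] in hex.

P[0] = 0x9, P[1] = 0xA, P[2] = 0x6, P[3] = 0xF, P[4] = 0x8

P[0]: D(K, 0x7) = 0x9.
P[1]: D(K, 0x4) = 0xA.
P[2]: D(K, 0x8) = 0x6.
P[3]: D(K, 0x1) = 0xF.
P[4]: D(K, 0x6) = 0x8.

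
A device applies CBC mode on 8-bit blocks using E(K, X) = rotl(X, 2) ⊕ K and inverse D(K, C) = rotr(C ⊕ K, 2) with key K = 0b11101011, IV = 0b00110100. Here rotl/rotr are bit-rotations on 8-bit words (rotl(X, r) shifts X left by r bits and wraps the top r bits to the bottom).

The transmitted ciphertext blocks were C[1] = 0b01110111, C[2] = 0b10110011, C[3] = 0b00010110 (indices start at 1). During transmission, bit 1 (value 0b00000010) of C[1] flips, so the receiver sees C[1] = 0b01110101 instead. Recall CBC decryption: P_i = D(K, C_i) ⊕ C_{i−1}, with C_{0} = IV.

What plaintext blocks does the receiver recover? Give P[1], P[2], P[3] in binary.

Only C[1] changed, to 0b01110101. In CBC, a change in C_i garbles P_i and flips the same bit in P_{i+1}. Decrypting the received ciphertext:
P[1]: D(K, 0b01110101) = 0b10100111; 0b10100111 ⊕ 0b00110100 = 0b10010011.
P[2]: D(K, 0b10110011) = 0b00010110; 0b00010110 ⊕ 0b01110101 = 0b01100011.
P[3]: D(K, 0b00010110) = 0b01111111; 0b01111111 ⊕ 0b10110011 = 0b11001100.
Blocks that differ from the original plaintext: P[1], P[2].

P[1] = 0b10010011, P[2] = 0b01100011, P[3] = 0b11001100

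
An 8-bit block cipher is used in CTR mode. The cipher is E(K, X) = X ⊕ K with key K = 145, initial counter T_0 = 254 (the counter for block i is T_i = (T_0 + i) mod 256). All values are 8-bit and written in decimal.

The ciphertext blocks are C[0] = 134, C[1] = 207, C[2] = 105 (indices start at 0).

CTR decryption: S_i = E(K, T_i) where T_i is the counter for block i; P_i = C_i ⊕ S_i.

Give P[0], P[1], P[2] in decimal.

P[0] = 233, P[1] = 161, P[2] = 248

P[0]: T = 254, S = E(K, T) = 111; 134 ⊕ 111 = 233.
P[1]: T = 255, S = E(K, T) = 110; 207 ⊕ 110 = 161.
P[2]: T = 0, S = E(K, T) = 145; 105 ⊕ 145 = 248.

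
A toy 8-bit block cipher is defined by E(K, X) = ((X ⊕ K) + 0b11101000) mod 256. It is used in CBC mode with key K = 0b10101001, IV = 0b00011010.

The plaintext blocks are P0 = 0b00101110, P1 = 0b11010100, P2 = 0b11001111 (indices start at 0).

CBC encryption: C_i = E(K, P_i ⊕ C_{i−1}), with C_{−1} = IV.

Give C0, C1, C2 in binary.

C0 = 0b10000101, C1 = 0b11100000, C2 = 0b01101110

C0: P0 ⊕ 0b00011010 = 0b00110100; E(K, 0b00110100) = 0b10000101.
C1: P1 ⊕ 0b10000101 = 0b01010001; E(K, 0b01010001) = 0b11100000.
C2: P2 ⊕ 0b11100000 = 0b00101111; E(K, 0b00101111) = 0b01101110.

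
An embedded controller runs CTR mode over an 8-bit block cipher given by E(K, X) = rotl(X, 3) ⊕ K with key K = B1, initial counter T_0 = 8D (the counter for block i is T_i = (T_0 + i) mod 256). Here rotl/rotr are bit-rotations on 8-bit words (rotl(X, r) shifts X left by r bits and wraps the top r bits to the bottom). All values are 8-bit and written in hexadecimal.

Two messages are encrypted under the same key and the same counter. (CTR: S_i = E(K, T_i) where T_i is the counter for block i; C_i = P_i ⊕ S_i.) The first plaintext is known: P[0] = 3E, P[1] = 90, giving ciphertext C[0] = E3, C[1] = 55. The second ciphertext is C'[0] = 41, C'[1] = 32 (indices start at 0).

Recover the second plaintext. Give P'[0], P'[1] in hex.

P'[0] = 9C, P'[1] = F7

In CTR with a reused counter, both messages share the same keystream S_i, so C_i ⊕ C'_i = P_i ⊕ P'_i and thus P'_i = P_i ⊕ C_i ⊕ C'_i.
P'[0]: 3E ⊕ E3 ⊕ 41 = 9C.
P'[1]: 90 ⊕ 55 ⊕ 32 = F7.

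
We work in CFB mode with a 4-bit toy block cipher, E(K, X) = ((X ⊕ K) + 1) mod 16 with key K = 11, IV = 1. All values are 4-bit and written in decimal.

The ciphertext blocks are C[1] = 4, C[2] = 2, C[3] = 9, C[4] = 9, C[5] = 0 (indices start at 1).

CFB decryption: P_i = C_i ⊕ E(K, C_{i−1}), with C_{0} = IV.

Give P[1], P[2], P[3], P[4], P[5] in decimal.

P[1] = 15, P[2] = 2, P[3] = 3, P[4] = 10, P[5] = 3

P[1]: E(K, 1) = 11; 4 ⊕ 11 = 15.
P[2]: E(K, 4) = 0; 2 ⊕ 0 = 2.
P[3]: E(K, 2) = 10; 9 ⊕ 10 = 3.
P[4]: E(K, 9) = 3; 9 ⊕ 3 = 10.
P[5]: E(K, 9) = 3; 0 ⊕ 3 = 3.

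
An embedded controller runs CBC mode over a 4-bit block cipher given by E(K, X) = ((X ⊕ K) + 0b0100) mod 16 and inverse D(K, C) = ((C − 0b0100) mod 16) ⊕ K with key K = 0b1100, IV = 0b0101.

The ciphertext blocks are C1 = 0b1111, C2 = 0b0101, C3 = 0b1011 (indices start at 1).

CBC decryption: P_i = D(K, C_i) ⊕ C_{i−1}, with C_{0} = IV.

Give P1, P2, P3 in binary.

P1 = 0b0010, P2 = 0b0010, P3 = 0b1110

P1: D(K, 0b1111) = 0b0111; 0b0111 ⊕ 0b0101 = 0b0010.
P2: D(K, 0b0101) = 0b1101; 0b1101 ⊕ 0b1111 = 0b0010.
P3: D(K, 0b1011) = 0b1011; 0b1011 ⊕ 0b0101 = 0b1110.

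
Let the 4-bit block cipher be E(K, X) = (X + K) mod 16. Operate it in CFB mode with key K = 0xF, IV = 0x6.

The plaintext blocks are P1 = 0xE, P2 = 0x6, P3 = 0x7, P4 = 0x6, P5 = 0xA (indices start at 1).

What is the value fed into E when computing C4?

CFB encryption: C_i = P_i ⊕ E(K, C_{i−1}), with C_{0} = IV.
C1: E(K, 0x6) = 0x5; 0xE ⊕ 0x5 = 0xB.
C2: E(K, 0xB) = 0xA; 0x6 ⊕ 0xA = 0xC.
C3: E(K, 0xC) = 0xB; 0x7 ⊕ 0xB = 0xC.
C4: E(K, 0xC) = 0xB; 0x6 ⊕ 0xB = 0xD.
So the input to E for block 4 is 0xC.

0xC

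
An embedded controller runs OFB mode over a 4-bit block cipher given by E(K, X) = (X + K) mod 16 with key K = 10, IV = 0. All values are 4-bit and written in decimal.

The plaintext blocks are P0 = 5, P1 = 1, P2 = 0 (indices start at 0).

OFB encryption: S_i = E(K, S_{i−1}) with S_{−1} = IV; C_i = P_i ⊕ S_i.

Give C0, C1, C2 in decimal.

C0 = 15, C1 = 5, C2 = 14

C0: S = E(K, 0) = 10; 5 ⊕ 10 = 15.
C1: S = E(K, 10) = 4; 1 ⊕ 4 = 5.
C2: S = E(K, 4) = 14; 0 ⊕ 14 = 14.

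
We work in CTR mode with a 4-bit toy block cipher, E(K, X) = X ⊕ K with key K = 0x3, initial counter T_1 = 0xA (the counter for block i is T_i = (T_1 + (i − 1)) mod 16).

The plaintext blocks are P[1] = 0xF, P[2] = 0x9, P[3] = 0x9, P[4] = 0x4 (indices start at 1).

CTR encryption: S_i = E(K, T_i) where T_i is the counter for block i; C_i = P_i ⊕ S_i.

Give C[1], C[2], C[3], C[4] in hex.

C[1]: T = 0xA, S = E(K, T) = 0x9; 0xF ⊕ 0x9 = 0x6.
C[2]: T = 0xB, S = E(K, T) = 0x8; 0x9 ⊕ 0x8 = 0x1.
C[3]: T = 0xC, S = E(K, T) = 0xF; 0x9 ⊕ 0xF = 0x6.
C[4]: T = 0xD, S = E(K, T) = 0xE; 0x4 ⊕ 0xE = 0xA.

C[1] = 0x6, C[2] = 0x1, C[3] = 0x6, C[4] = 0xA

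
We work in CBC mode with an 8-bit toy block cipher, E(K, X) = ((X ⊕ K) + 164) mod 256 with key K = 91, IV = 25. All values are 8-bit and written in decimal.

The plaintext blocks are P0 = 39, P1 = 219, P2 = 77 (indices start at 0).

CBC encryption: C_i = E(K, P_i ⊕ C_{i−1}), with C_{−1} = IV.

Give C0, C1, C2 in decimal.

C0: P0 ⊕ 25 = 62; E(K, 62) = 9.
C1: P1 ⊕ 9 = 210; E(K, 210) = 45.
C2: P2 ⊕ 45 = 96; E(K, 96) = 223.

C0 = 9, C1 = 45, C2 = 223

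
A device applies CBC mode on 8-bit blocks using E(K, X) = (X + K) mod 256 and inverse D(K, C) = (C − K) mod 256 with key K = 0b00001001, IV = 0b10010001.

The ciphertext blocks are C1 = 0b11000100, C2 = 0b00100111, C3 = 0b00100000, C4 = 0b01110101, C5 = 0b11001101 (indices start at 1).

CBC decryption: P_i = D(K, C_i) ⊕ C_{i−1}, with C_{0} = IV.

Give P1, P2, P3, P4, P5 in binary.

P1: D(K, 0b11000100) = 0b10111011; 0b10111011 ⊕ 0b10010001 = 0b00101010.
P2: D(K, 0b00100111) = 0b00011110; 0b00011110 ⊕ 0b11000100 = 0b11011010.
P3: D(K, 0b00100000) = 0b00010111; 0b00010111 ⊕ 0b00100111 = 0b00110000.
P4: D(K, 0b01110101) = 0b01101100; 0b01101100 ⊕ 0b00100000 = 0b01001100.
P5: D(K, 0b11001101) = 0b11000100; 0b11000100 ⊕ 0b01110101 = 0b10110001.

P1 = 0b00101010, P2 = 0b11011010, P3 = 0b00110000, P4 = 0b01001100, P5 = 0b10110001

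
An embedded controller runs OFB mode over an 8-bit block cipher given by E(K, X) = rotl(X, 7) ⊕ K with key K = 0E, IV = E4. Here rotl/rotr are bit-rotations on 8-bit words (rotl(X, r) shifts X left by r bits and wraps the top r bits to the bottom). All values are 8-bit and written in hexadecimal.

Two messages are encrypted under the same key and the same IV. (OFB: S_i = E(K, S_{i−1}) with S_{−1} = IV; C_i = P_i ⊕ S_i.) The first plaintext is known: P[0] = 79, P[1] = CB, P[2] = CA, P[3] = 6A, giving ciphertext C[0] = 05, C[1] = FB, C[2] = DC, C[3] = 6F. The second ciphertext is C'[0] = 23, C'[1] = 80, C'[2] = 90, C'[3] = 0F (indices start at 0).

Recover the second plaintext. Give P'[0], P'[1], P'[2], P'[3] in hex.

P'[0] = 5F, P'[1] = B0, P'[2] = 86, P'[3] = 0A

In OFB with a reused IV, both messages share the same keystream S_i, so C_i ⊕ C'_i = P_i ⊕ P'_i and thus P'_i = P_i ⊕ C_i ⊕ C'_i.
P'[0]: 79 ⊕ 05 ⊕ 23 = 5F.
P'[1]: CB ⊕ FB ⊕ 80 = B0.
P'[2]: CA ⊕ DC ⊕ 90 = 86.
P'[3]: 6A ⊕ 6F ⊕ 0F = 0A.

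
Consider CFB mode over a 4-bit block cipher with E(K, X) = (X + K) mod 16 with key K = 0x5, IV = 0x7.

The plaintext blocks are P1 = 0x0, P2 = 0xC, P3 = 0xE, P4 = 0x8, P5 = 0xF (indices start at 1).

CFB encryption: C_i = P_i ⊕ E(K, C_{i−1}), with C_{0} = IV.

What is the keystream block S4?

C1: E(K, 0x7) = 0xC; 0x0 ⊕ 0xC = 0xC.
C2: E(K, 0xC) = 0x1; 0xC ⊕ 0x1 = 0xD.
C3: E(K, 0xD) = 0x2; 0xE ⊕ 0x2 = 0xC.
C4: E(K, 0xC) = 0x1; 0x8 ⊕ 0x1 = 0x9.
So S4 = 0x1.

0x1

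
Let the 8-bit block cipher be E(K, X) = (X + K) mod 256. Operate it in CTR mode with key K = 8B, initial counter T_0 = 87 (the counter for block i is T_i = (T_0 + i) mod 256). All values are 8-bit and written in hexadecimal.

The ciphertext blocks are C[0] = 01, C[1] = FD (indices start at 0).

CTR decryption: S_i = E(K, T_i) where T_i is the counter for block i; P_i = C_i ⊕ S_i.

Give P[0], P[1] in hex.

P[0]: T = 87, S = E(K, T) = 12; 01 ⊕ 12 = 13.
P[1]: T = 88, S = E(K, T) = 13; FD ⊕ 13 = EE.

P[0] = 13, P[1] = EE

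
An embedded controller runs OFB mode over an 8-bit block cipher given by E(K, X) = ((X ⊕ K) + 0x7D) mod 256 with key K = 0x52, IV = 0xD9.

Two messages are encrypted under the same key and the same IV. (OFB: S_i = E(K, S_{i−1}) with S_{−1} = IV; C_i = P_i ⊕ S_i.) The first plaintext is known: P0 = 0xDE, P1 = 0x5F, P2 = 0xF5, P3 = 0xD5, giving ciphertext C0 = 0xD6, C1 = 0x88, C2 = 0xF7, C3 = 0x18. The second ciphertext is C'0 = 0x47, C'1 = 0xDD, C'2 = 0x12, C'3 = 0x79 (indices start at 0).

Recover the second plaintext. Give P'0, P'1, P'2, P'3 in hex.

P'0 = 0x4F, P'1 = 0x0A, P'2 = 0x10, P'3 = 0xB4

In OFB with a reused IV, both messages share the same keystream S_i, so C_i ⊕ C'_i = P_i ⊕ P'_i and thus P'_i = P_i ⊕ C_i ⊕ C'_i.
P'0: 0xDE ⊕ 0xD6 ⊕ 0x47 = 0x4F.
P'1: 0x5F ⊕ 0x88 ⊕ 0xDD = 0x0A.
P'2: 0xF5 ⊕ 0xF7 ⊕ 0x12 = 0x10.
P'3: 0xD5 ⊕ 0x18 ⊕ 0x79 = 0xB4.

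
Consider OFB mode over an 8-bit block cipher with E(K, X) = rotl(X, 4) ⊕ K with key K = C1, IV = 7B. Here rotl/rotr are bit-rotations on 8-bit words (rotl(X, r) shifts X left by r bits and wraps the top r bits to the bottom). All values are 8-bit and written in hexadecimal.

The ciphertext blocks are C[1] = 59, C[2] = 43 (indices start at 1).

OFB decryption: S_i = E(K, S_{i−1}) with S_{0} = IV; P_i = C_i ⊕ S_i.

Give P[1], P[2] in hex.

P[1] = 2F, P[2] = E5

P[1]: S = E(K, 7B) = 76; 59 ⊕ 76 = 2F.
P[2]: S = E(K, 76) = A6; 43 ⊕ A6 = E5.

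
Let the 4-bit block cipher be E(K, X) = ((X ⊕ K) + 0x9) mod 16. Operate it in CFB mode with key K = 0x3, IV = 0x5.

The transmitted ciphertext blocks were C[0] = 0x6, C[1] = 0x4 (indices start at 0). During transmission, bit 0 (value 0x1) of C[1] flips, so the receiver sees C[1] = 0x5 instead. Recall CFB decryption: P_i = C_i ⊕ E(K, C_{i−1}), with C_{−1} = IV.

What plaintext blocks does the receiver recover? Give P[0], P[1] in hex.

P[0] = 0x9, P[1] = 0xB

Only C[1] changed, to 0x5. In CFB, a change in C_i flips the same bit in P_i and garbles P_{i+1}. Decrypting the received ciphertext:
P[0]: E(K, 0x5) = 0xF; 0x6 ⊕ 0xF = 0x9.
P[1]: E(K, 0x6) = 0xE; 0x5 ⊕ 0xE = 0xB.
Blocks that differ from the original plaintext: P[1].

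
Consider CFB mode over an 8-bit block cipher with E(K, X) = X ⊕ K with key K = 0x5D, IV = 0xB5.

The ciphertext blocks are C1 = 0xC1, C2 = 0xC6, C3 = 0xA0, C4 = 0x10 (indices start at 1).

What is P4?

P4 = 0xED

CFB decryption: P_i = C_i ⊕ E(K, C_{i−1}), with C_{0} = IV.
P4: E(K, 0xA0) = 0xFD; 0x10 ⊕ 0xFD = 0xED.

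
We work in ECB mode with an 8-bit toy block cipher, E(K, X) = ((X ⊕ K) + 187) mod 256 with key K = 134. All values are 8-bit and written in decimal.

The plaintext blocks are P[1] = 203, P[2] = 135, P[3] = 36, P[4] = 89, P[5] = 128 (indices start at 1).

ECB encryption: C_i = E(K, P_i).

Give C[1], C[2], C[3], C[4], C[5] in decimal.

C[1] = 8, C[2] = 188, C[3] = 93, C[4] = 154, C[5] = 193

C[1]: E(K, 203) = 8.
C[2]: E(K, 135) = 188.
C[3]: E(K, 36) = 93.
C[4]: E(K, 89) = 154.
C[5]: E(K, 128) = 193.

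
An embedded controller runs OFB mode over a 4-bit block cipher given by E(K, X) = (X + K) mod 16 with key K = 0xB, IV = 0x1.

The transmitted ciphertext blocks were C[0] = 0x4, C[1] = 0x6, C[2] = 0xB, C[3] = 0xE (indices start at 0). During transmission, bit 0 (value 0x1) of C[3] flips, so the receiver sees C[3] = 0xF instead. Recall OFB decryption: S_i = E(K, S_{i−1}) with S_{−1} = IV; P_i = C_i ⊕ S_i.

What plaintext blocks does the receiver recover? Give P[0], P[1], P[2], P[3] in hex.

P[0] = 0x8, P[1] = 0x1, P[2] = 0x9, P[3] = 0x2

Only C[3] changed, to 0xF. In OFB, a change in C_i flips the same bit in P_i only; the keystream is unaffected. Decrypting the received ciphertext:
P[0]: S = E(K, 0x1) = 0xC; 0x4 ⊕ 0xC = 0x8.
P[1]: S = E(K, 0xC) = 0x7; 0x6 ⊕ 0x7 = 0x1.
P[2]: S = E(K, 0x7) = 0x2; 0xB ⊕ 0x2 = 0x9.
P[3]: S = E(K, 0x2) = 0xD; 0xF ⊕ 0xD = 0x2.
Blocks that differ from the original plaintext: P[3].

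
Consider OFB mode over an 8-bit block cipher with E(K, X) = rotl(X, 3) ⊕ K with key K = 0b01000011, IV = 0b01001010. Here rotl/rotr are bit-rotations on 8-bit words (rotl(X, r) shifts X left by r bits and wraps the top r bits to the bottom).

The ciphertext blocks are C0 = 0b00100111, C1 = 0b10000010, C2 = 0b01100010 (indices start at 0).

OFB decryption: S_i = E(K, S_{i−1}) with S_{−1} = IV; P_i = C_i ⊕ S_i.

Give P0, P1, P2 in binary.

P0: S = E(K, 0b01001010) = 0b00010001; 0b00100111 ⊕ 0b00010001 = 0b00110110.
P1: S = E(K, 0b00010001) = 0b11001011; 0b10000010 ⊕ 0b11001011 = 0b01001001.
P2: S = E(K, 0b11001011) = 0b00011101; 0b01100010 ⊕ 0b00011101 = 0b01111111.

P0 = 0b00110110, P1 = 0b01001001, P2 = 0b01111111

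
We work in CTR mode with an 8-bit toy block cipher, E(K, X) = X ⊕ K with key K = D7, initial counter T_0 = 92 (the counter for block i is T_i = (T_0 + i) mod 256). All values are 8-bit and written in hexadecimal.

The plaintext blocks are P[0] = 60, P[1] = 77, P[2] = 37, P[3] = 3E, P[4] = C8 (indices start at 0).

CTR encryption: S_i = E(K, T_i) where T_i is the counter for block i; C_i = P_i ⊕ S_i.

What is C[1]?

C[1] = 33

C[0]: T = 92, S = E(K, T) = 45; 60 ⊕ 45 = 25.
C[1]: T = 93, S = E(K, T) = 44; 77 ⊕ 44 = 33.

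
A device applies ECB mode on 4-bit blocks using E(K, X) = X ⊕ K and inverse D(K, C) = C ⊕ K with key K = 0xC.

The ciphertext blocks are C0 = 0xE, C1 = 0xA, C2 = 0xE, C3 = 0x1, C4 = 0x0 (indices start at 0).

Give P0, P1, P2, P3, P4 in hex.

ECB decryption: P_i = D(K, C_i).
P0: D(K, 0xE) = 0x2.
P1: D(K, 0xA) = 0x6.
P2: D(K, 0xE) = 0x2.
P3: D(K, 0x1) = 0xD.
P4: D(K, 0x0) = 0xC.

P0 = 0x2, P1 = 0x6, P2 = 0x2, P3 = 0xD, P4 = 0xC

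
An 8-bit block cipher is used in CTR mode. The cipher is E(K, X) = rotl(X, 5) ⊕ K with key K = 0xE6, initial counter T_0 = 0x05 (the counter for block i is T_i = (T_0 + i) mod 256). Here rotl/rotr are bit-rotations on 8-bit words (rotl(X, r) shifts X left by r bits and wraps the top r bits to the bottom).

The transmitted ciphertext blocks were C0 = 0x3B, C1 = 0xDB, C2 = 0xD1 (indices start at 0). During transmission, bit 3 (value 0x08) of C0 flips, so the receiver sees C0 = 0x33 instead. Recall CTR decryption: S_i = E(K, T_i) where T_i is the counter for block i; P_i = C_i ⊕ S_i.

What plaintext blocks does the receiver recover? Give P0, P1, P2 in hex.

P0 = 0x75, P1 = 0xFD, P2 = 0xD7

Only C0 changed, to 0x33. In CTR, a change in C_i flips the same bit in P_i only; the keystream is unaffected. Decrypting the received ciphertext:
P0: T = 0x05, S = E(K, T) = 0x46; 0x33 ⊕ 0x46 = 0x75.
P1: T = 0x06, S = E(K, T) = 0x26; 0xDB ⊕ 0x26 = 0xFD.
P2: T = 0x07, S = E(K, T) = 0x06; 0xD1 ⊕ 0x06 = 0xD7.
Blocks that differ from the original plaintext: P0.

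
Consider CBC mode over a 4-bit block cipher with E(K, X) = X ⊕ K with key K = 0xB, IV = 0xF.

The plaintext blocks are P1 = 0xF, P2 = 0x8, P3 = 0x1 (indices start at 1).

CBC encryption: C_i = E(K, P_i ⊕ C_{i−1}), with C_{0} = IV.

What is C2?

C2 = 0x8

C1: P1 ⊕ 0xF = 0x0; E(K, 0x0) = 0xB.
C2: P2 ⊕ 0xB = 0x3; E(K, 0x3) = 0x8.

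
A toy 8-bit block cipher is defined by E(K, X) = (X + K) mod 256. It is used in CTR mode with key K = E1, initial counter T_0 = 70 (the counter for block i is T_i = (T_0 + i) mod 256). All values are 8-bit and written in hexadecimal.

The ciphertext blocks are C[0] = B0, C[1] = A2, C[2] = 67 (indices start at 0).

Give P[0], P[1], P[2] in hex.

CTR decryption: S_i = E(K, T_i) where T_i is the counter for block i; P_i = C_i ⊕ S_i.
P[0]: T = 70, S = E(K, T) = 51; B0 ⊕ 51 = E1.
P[1]: T = 71, S = E(K, T) = 52; A2 ⊕ 52 = F0.
P[2]: T = 72, S = E(K, T) = 53; 67 ⊕ 53 = 34.

P[0] = E1, P[1] = F0, P[2] = 34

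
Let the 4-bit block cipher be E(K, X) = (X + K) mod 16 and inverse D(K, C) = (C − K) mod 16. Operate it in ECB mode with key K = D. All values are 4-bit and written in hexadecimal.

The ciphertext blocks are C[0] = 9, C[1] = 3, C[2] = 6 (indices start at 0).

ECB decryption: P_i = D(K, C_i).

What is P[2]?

P[2]: D(K, 6) = 9.

P[2] = 9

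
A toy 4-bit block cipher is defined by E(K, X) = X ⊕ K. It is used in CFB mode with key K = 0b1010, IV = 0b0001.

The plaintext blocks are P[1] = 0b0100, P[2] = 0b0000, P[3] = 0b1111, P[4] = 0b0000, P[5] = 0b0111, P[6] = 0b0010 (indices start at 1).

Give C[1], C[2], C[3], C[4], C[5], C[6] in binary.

CFB encryption: C_i = P_i ⊕ E(K, C_{i−1}), with C_{0} = IV.
C[1]: E(K, 0b0001) = 0b1011; 0b0100 ⊕ 0b1011 = 0b1111.
C[2]: E(K, 0b1111) = 0b0101; 0b0000 ⊕ 0b0101 = 0b0101.
C[3]: E(K, 0b0101) = 0b1111; 0b1111 ⊕ 0b1111 = 0b0000.
C[4]: E(K, 0b0000) = 0b1010; 0b0000 ⊕ 0b1010 = 0b1010.
C[5]: E(K, 0b1010) = 0b0000; 0b0111 ⊕ 0b0000 = 0b0111.
C[6]: E(K, 0b0111) = 0b1101; 0b0010 ⊕ 0b1101 = 0b1111.

C[1] = 0b1111, C[2] = 0b0101, C[3] = 0b0000, C[4] = 0b1010, C[5] = 0b0111, C[6] = 0b1111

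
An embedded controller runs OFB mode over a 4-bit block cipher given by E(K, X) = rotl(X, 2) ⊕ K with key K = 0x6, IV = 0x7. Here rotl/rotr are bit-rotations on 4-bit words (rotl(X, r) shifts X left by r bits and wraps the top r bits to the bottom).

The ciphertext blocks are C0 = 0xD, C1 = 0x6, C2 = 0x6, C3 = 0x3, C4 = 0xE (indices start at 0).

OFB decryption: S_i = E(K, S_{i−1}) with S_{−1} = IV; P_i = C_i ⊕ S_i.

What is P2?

P2 = 0x2

P0: S = E(K, 0x7) = 0xB; 0xD ⊕ 0xB = 0x6.
P1: S = E(K, 0xB) = 0x8; 0x6 ⊕ 0x8 = 0xE.
P2: S = E(K, 0x8) = 0x4; 0x6 ⊕ 0x4 = 0x2.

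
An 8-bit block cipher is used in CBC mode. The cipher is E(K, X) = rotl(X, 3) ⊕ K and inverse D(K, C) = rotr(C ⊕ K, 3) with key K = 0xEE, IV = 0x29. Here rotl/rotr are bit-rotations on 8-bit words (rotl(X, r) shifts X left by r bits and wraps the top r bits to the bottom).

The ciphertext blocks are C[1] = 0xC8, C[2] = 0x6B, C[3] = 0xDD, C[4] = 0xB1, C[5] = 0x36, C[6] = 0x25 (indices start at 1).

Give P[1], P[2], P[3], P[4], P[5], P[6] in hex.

CBC decryption: P_i = D(K, C_i) ⊕ C_{i−1}, with C_{0} = IV.
P[1]: D(K, 0xC8) = 0xC4; 0xC4 ⊕ 0x29 = 0xED.
P[2]: D(K, 0x6B) = 0xB0; 0xB0 ⊕ 0xC8 = 0x78.
P[3]: D(K, 0xDD) = 0x66; 0x66 ⊕ 0x6B = 0x0D.
P[4]: D(K, 0xB1) = 0xEB; 0xEB ⊕ 0xDD = 0x36.
P[5]: D(K, 0x36) = 0x1B; 0x1B ⊕ 0xB1 = 0xAA.
P[6]: D(K, 0x25) = 0x79; 0x79 ⊕ 0x36 = 0x4F.

P[1] = 0xED, P[2] = 0x78, P[3] = 0x0D, P[4] = 0x36, P[5] = 0xAA, P[6] = 0x4F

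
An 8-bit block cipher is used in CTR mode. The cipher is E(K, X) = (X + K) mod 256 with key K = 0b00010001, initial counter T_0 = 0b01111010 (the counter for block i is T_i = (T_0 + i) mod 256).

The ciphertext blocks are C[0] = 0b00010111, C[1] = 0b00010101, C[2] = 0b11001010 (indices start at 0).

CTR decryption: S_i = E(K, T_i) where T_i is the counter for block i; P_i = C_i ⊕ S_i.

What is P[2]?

P[2] = 0b01000111

P[2]: T = 0b01111100, S = E(K, T) = 0b10001101; 0b11001010 ⊕ 0b10001101 = 0b01000111.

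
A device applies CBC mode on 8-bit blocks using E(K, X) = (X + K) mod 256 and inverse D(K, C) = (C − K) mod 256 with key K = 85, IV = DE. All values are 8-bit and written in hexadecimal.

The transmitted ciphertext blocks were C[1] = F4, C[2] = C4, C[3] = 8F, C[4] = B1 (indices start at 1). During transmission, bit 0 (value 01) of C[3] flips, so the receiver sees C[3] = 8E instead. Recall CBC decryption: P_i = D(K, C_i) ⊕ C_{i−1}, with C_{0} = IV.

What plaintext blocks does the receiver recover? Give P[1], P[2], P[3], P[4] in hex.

P[1] = B1, P[2] = CB, P[3] = CD, P[4] = A2

Only C[3] changed, to 8E. In CBC, a change in C_i garbles P_i and flips the same bit in P_{i+1}. Decrypting the received ciphertext:
P[1]: D(K, F4) = 6F; 6F ⊕ DE = B1.
P[2]: D(K, C4) = 3F; 3F ⊕ F4 = CB.
P[3]: D(K, 8E) = 09; 09 ⊕ C4 = CD.
P[4]: D(K, B1) = 2C; 2C ⊕ 8E = A2.
Blocks that differ from the original plaintext: P[3], P[4].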